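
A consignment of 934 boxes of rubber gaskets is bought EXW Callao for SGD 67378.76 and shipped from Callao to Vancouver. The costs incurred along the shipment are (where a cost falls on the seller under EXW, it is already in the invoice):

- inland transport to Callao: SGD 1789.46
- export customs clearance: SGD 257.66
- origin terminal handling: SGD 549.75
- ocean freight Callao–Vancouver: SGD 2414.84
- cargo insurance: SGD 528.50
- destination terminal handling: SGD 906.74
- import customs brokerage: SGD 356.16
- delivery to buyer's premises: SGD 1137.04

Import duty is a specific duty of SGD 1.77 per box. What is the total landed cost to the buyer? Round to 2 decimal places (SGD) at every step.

Total landed cost: SGD 76972.09

EXW: the seller makes goods available at their premises; the buyer bears all onward costs.
CIF value = EXW price + inland to port + export clearance + origin terminal + freight + insurance = 67378.76 + 1789.46 + 257.66 + 549.75 + 2414.84 + 528.50 = 72918.97
Import duty = 934 × 1.77 = 1653.18
Buyer bears: inland to port 1789.46 + export clearance 257.66 + origin terminal 549.75 + freight 2414.84 + insurance 528.50 + destination terminal 906.74 + brokerage 356.16 + delivery 1137.04 + duty 1653.18 = 9593.33
Landed cost = invoice 67378.76 + 9593.33 = 76972.09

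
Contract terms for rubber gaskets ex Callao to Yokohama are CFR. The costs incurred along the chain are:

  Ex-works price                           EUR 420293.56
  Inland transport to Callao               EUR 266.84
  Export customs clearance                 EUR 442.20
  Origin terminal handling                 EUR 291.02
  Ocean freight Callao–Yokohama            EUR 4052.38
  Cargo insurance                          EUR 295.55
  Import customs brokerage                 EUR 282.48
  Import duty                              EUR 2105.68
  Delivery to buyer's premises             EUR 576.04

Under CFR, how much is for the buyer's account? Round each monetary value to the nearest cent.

CFR: the seller pays costs through ocean freight to the destination port, but not insurance.
Seller's account: goods 420293.56 + inland to port 266.84 + export clearance 442.20 + origin terminal 291.02 + freight 4052.38 = 425346.00
Buyer's account: insurance 295.55 + brokerage 282.48 + duty 2105.68 + delivery 576.04 = 3259.75

Buyer's account: EUR 3259.75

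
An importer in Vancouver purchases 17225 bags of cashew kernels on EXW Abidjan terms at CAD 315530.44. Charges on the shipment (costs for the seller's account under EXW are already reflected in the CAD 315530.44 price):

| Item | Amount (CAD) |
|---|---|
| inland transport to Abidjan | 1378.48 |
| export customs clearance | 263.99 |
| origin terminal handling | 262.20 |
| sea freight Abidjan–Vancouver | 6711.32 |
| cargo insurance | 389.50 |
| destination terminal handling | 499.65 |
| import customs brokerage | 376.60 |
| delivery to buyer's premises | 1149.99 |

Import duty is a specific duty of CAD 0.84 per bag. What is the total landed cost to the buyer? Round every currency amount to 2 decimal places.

EXW: the seller makes goods available at their premises; the buyer bears all onward costs.
CIF value = EXW price + inland to port + export clearance + origin terminal + freight + insurance = 315530.44 + 1378.48 + 263.99 + 262.20 + 6711.32 + 389.50 = 324535.93
Import duty = 17225 × 0.84 = 14469.00
Buyer bears: inland to port 1378.48 + export clearance 263.99 + origin terminal 262.20 + freight 6711.32 + insurance 389.50 + destination terminal 499.65 + brokerage 376.60 + delivery 1149.99 + duty 14469.00 = 25500.73
Landed cost = invoice 315530.44 + 25500.73 = 341031.17

Total landed cost: CAD 341031.17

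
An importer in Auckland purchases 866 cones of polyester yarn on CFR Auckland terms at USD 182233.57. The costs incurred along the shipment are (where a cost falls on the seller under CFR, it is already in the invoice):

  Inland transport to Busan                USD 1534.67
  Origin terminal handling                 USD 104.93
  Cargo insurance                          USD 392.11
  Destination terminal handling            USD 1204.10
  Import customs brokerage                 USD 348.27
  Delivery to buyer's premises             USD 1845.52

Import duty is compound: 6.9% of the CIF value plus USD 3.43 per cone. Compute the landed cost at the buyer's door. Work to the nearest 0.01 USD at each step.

CFR: the seller pays costs through ocean freight to the destination port, but not insurance.
Already in the invoice (seller's account under CFR): inland to port, origin terminal — exclude.
CIF value = CFR price + insurance = 182233.57 + 392.11 = 182625.68
Ad valorem component: 182625.68 × 6.9% = 12601.17
Specific component: 866 × 3.43 = 2970.38
Import duty = 12601.17 + 2970.38 = 15571.55
Buyer bears: insurance 392.11 + destination terminal 1204.10 + brokerage 348.27 + delivery 1845.52 + duty 15571.55 = 19361.55
Landed cost = invoice 182233.57 + 19361.55 = 201595.12

Total landed cost: USD 201595.12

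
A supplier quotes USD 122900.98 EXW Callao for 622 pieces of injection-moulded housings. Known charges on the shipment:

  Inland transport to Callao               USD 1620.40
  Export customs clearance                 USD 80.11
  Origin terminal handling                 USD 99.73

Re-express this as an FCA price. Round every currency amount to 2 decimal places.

Not relevant to the conversion: origin terminal — on the buyer under both terms; not part of either seller's price.
From EXW to FCA, the seller additionally bears: inland to port, export clearance.
FCA price = 122900.98 + 1620.40 + 80.11 = 124601.49

FCA price: USD 124601.49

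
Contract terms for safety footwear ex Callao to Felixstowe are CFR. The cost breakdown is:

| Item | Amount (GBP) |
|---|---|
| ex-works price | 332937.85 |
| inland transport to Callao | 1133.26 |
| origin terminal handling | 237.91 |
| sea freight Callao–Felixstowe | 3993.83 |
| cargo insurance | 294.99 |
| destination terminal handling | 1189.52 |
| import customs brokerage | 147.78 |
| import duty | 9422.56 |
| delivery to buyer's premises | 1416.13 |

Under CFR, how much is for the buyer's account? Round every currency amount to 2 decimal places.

CFR: the seller pays costs through ocean freight to the destination port, but not insurance.
Seller's account: goods 332937.85 + inland to port 1133.26 + origin terminal 237.91 + freight 3993.83 = 338302.85
Buyer's account: insurance 294.99 + destination terminal 1189.52 + brokerage 147.78 + duty 9422.56 + delivery 1416.13 = 12470.98

Buyer's account: GBP 12470.98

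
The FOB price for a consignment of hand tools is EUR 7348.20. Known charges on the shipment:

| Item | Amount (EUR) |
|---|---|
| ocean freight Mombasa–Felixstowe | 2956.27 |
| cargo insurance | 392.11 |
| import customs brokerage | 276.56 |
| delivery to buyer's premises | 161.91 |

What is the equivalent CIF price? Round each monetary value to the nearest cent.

CIF price: EUR 10696.58

Not relevant to the conversion: delivery, brokerage — on the buyer under both terms; not part of either seller's price.
From FOB to CIF, the seller additionally bears: freight, insurance.
CIF price = 7348.20 + 2956.27 + 392.11 = 10696.58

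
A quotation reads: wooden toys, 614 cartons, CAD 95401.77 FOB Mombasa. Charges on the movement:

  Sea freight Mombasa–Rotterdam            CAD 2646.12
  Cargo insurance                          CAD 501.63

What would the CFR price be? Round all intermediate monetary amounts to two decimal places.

CFR price: CAD 98047.89

Not relevant to the conversion: insurance — on the buyer under both terms; not part of either seller's price.
From FOB to CFR, the seller additionally bears: freight.
CFR price = 95401.77 + 2646.12 = 98047.89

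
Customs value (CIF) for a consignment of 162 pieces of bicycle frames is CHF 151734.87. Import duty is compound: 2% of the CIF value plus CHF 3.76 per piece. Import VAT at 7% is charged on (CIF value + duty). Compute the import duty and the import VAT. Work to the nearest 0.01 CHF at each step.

Import duty: CHF 3643.82; import VAT: CHF 10876.51

Ad valorem component: 151734.87 × 2% = 3034.70
Specific component: 162 × 3.76 = 609.12
Import duty = 3034.70 + 609.12 = 3643.82
VAT base = CIF + duty = 151734.87 + 3643.82 = 155378.69
Import VAT = 155378.69 × 7% = 10876.51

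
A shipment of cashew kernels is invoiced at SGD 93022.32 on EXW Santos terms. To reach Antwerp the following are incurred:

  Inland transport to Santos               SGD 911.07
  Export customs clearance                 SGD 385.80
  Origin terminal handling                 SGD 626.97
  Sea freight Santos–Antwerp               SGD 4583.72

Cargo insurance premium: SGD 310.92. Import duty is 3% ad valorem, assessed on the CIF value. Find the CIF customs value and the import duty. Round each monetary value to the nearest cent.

CIF = EXW price + pre-shipment costs + freight + insurance
CIF = 93022.32 + 911.07 + 385.80 + 626.97 + 4583.72 + 310.92 = 99840.80
Import duty = 99840.80 × 3% = 2995.22

CIF value: SGD 99840.80; import duty: SGD 2995.22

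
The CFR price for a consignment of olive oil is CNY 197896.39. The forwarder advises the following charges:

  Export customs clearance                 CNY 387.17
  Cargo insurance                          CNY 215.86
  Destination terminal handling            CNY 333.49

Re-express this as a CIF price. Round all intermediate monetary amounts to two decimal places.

CIF price: CNY 198112.25

Not relevant to the conversion: export clearance — on the seller under both CFR and CIF; already in the CFR price and stays in the CIF price. destination terminal — on the buyer under both terms; not part of either seller's price.
From CFR to CIF, the seller additionally bears: insurance.
CIF price = 197896.39 + 215.86 = 198112.25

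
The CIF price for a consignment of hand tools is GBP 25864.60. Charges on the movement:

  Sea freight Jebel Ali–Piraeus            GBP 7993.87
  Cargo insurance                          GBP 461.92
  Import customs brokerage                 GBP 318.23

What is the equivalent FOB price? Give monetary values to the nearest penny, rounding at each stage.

Not relevant to the conversion: brokerage — on the buyer under both terms; not part of either seller's price.
From CIF to FOB, the seller no longer bears: freight, insurance.
FOB price = 25864.60 − 7993.87 − 461.92 = 17408.81

FOB price: GBP 17408.81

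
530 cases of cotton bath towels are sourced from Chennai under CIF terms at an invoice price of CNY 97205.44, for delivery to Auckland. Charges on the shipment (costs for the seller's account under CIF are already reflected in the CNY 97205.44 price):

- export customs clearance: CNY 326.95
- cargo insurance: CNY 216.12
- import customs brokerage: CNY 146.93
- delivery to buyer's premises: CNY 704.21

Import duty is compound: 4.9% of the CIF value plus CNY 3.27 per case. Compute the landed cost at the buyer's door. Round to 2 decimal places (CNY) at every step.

Total landed cost: CNY 104552.75

CIF: the seller pays costs through ocean freight and marine insurance to the destination port.
Already in the invoice (seller's account under CIF): export clearance, insurance — exclude.
The CIF price already equals the CIF value: 97205.44
Ad valorem component: 97205.44 × 4.9% = 4763.07
Specific component: 530 × 3.27 = 1733.10
Import duty = 4763.07 + 1733.10 = 6496.17
Buyer bears: brokerage 146.93 + delivery 704.21 + duty 6496.17 = 7347.31
Landed cost = invoice 97205.44 + 7347.31 = 104552.75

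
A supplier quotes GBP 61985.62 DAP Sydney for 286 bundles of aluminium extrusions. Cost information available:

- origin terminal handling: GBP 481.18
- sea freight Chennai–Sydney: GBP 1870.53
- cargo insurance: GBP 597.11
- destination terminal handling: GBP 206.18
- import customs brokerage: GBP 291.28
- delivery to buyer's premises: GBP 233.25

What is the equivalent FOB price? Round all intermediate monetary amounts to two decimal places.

FOB price: GBP 59078.55

Not relevant to the conversion: origin terminal — on the seller under both DAP and FOB; already in the DAP price and stays in the FOB price. brokerage — on the buyer under both terms; not part of either seller's price.
From DAP to FOB, the seller no longer bears: freight, insurance, destination terminal, delivery.
FOB price = 61985.62 − 1870.53 − 597.11 − 206.18 − 233.25 = 59078.55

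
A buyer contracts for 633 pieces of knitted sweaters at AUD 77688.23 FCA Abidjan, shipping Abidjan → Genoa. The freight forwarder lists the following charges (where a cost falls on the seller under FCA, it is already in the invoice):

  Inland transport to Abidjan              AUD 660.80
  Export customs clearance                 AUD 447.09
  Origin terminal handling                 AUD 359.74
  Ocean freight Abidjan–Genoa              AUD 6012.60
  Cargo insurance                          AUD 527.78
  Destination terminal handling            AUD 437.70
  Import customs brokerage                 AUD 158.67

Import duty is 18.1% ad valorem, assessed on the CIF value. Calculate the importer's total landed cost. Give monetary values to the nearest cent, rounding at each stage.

Total landed cost: AUD 100495.21

FCA: the seller delivers export-cleared goods to the carrier; the buyer bears costs from that point.
Already in the invoice (seller's account under FCA): inland to port, export clearance — exclude.
CIF value = FCA price + origin terminal + freight + insurance = 77688.23 + 359.74 + 6012.60 + 527.78 = 84588.35
Import duty = 84588.35 × 18.1% = 15310.49
Buyer bears: origin terminal 359.74 + freight 6012.60 + insurance 527.78 + destination terminal 437.70 + brokerage 158.67 + duty 15310.49 = 22806.98
Landed cost = invoice 77688.23 + 22806.98 = 100495.21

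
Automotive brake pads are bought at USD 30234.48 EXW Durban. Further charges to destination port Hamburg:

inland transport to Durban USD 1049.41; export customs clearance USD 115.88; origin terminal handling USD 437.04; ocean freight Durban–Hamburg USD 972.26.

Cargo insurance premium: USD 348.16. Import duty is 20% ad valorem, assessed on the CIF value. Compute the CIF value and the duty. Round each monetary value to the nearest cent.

CIF value: USD 33157.23; import duty: USD 6631.45

CIF = EXW price + pre-shipment costs + freight + insurance
CIF = 30234.48 + 1049.41 + 115.88 + 437.04 + 972.26 + 348.16 = 33157.23
Import duty = 33157.23 × 20% = 6631.45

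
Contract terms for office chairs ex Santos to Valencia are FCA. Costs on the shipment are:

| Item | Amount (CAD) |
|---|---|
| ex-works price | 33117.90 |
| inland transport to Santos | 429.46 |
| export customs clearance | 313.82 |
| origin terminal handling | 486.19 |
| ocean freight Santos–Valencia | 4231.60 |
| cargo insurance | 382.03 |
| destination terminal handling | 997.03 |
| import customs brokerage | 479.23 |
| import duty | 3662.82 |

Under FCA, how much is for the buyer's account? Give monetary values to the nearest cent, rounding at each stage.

FCA: the seller delivers export-cleared goods to the carrier; the buyer bears costs from that point.
Seller's account: goods 33117.90 + inland to port 429.46 + export clearance 313.82 = 33861.18
Buyer's account: origin terminal 486.19 + freight 4231.60 + insurance 382.03 + destination terminal 997.03 + brokerage 479.23 + duty 3662.82 = 10238.90

Buyer's account: CAD 10238.90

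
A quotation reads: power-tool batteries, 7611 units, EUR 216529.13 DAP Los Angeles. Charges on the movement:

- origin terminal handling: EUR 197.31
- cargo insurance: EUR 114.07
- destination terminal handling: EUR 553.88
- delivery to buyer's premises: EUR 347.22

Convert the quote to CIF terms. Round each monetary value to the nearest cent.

CIF price: EUR 215628.03

Not relevant to the conversion: origin terminal, insurance — on the seller under both DAP and CIF; already in the DAP price and stays in the CIF price.
From DAP to CIF, the seller no longer bears: destination terminal, delivery.
CIF price = 216529.13 − 553.88 − 347.22 = 215628.03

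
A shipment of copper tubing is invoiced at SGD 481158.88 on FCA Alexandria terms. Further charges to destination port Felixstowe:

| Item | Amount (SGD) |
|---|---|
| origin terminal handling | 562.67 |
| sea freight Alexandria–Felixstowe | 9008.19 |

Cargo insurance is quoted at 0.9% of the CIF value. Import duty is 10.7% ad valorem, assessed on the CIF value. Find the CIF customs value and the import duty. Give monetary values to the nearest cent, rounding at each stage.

Let C be the CIF value. C = FCA price + pre-shipment costs + freight + 0.9% × C
C − 0.9% × C = 481158.88 + 562.67 + 9008.19
0.991 × C = 490729.74
C = 490729.74 / 0.991 = 495186.42
Insurance premium = 0.9% × 495186.42 = 4456.68
Import duty = 495186.42 × 10.7% = 52984.95

CIF value: SGD 495186.42; import duty: SGD 52984.95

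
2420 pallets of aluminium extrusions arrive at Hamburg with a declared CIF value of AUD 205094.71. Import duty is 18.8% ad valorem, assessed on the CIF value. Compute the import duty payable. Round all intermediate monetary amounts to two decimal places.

Import duty = 205094.71 × 18.8% = 38557.81

Import duty: AUD 38557.81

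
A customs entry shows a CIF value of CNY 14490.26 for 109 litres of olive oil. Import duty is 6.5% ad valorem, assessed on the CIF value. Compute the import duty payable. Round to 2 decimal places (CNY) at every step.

Import duty = 14490.26 × 6.5% = 941.87

Import duty: CNY 941.87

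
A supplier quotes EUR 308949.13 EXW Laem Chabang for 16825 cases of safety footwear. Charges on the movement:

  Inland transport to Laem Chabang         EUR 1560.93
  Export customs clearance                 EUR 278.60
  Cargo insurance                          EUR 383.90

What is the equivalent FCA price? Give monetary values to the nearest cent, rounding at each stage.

FCA price: EUR 310788.66

Not relevant to the conversion: insurance — on the buyer under both terms; not part of either seller's price.
From EXW to FCA, the seller additionally bears: inland to port, export clearance.
FCA price = 308949.13 + 1560.93 + 278.60 = 310788.66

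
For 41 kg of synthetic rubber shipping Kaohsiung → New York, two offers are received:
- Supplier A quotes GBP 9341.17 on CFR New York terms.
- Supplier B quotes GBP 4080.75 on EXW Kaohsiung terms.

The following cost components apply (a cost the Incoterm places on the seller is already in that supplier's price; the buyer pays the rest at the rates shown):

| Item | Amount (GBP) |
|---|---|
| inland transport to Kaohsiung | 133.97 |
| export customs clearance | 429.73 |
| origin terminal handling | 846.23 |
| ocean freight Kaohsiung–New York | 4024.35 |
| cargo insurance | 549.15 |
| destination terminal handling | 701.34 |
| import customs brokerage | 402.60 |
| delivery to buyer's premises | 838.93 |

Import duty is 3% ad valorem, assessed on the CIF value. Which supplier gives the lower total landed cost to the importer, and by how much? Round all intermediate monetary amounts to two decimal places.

Supplier A is cheaper by GBP 179.08

Supplier A (CFR):
CIF value = CFR price + insurance = 9341.17 + 549.15 = 9890.32
Import duty = 9890.32 × 3% = 296.71
Buyer bears (A): 549.15 + 701.34 + 402.60 + 838.93 = 2492.02
Landed cost (A) = invoice 9341.17 + 2492.02 + duty 296.71 = 12129.90
Supplier B (EXW):
CIF value = EXW price + inland to port + export clearance + origin terminal + freight + insurance = 4080.75 + 133.97 + 429.73 + 846.23 + 4024.35 + 549.15 = 10064.18
Import duty = 10064.18 × 3% = 301.93
Buyer bears (B): 133.97 + 429.73 + 846.23 + 4024.35 + 549.15 + 701.34 + 402.60 + 838.93 = 7926.30
Landed cost (B) = invoice 4080.75 + 7926.30 + duty 301.93 = 12308.98
Difference = |12129.90 − 12308.98| = 179.08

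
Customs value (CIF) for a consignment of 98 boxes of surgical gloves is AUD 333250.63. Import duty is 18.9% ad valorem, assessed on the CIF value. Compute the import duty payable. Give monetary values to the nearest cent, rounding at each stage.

Import duty = 333250.63 × 18.9% = 62984.37

Import duty: AUD 62984.37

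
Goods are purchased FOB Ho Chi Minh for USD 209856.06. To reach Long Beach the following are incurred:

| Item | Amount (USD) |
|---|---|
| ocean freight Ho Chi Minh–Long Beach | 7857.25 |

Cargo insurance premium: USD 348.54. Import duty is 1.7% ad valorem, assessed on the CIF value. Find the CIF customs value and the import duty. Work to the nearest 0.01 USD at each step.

CIF = FOB price + freight + insurance
CIF = 209856.06 + 7857.25 + 348.54 = 218061.85
Import duty = 218061.85 × 1.7% = 3707.05

CIF value: USD 218061.85; import duty: USD 3707.05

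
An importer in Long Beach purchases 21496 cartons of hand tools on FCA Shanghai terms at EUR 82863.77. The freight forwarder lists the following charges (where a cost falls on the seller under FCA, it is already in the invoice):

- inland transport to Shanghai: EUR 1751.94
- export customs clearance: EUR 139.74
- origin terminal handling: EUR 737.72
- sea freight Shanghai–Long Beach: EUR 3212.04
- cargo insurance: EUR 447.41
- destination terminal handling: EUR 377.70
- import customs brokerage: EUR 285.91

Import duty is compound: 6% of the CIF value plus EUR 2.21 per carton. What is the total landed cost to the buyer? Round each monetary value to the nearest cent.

FCA: the seller delivers export-cleared goods to the carrier; the buyer bears costs from that point.
Already in the invoice (seller's account under FCA): inland to port, export clearance — exclude.
CIF value = FCA price + origin terminal + freight + insurance = 82863.77 + 737.72 + 3212.04 + 447.41 = 87260.94
Ad valorem component: 87260.94 × 6% = 5235.66
Specific component: 21496 × 2.21 = 47506.16
Import duty = 5235.66 + 47506.16 = 52741.82
Buyer bears: origin terminal 737.72 + freight 3212.04 + insurance 447.41 + destination terminal 377.70 + brokerage 285.91 + duty 52741.82 = 57802.60
Landed cost = invoice 82863.77 + 57802.60 = 140666.37

Total landed cost: EUR 140666.37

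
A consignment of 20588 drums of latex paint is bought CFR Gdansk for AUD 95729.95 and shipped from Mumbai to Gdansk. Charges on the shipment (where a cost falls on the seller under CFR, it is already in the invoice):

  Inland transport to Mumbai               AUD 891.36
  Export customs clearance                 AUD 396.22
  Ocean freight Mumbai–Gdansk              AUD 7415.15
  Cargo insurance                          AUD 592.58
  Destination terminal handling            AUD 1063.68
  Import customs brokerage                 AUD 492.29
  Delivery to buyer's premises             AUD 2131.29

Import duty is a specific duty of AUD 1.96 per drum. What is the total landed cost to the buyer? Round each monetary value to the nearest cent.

CFR: the seller pays costs through ocean freight to the destination port, but not insurance.
Already in the invoice (seller's account under CFR): inland to port, export clearance, freight — exclude.
CIF value = CFR price + insurance = 95729.95 + 592.58 = 96322.53
Import duty = 20588 × 1.96 = 40352.48
Buyer bears: insurance 592.58 + destination terminal 1063.68 + brokerage 492.29 + delivery 2131.29 + duty 40352.48 = 44632.32
Landed cost = invoice 95729.95 + 44632.32 = 140362.27

Total landed cost: AUD 140362.27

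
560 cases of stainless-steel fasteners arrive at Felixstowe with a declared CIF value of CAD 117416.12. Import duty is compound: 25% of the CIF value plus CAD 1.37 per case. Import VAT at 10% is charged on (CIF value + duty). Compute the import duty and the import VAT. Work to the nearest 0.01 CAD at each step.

Import duty: CAD 30121.23; import VAT: CAD 14753.74

Ad valorem component: 117416.12 × 25% = 29354.03
Specific component: 560 × 1.37 = 767.20
Import duty = 29354.03 + 767.20 = 30121.23
VAT base = CIF + duty = 117416.12 + 30121.23 = 147537.35
Import VAT = 147537.35 × 10% = 14753.74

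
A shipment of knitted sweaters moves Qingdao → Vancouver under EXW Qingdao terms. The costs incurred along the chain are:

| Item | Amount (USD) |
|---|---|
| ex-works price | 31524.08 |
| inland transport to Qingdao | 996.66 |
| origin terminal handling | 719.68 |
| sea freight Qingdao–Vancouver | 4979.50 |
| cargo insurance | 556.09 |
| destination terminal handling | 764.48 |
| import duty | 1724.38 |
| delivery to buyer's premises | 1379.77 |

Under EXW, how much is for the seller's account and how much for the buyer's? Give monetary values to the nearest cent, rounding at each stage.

EXW: the seller makes goods available at their premises; the buyer bears all onward costs.
Seller's account: goods 31524.08 = 31524.08
Buyer's account: inland to port 996.66 + origin terminal 719.68 + freight 4979.50 + insurance 556.09 + destination terminal 764.48 + duty 1724.38 + delivery 1379.77 = 11120.56

Seller: USD 31524.08; buyer: USD 11120.56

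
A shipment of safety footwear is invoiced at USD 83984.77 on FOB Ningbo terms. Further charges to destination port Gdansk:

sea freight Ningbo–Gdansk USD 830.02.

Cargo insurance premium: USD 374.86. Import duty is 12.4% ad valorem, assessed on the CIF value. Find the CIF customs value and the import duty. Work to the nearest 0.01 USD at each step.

CIF value: USD 85189.65; import duty: USD 10563.52

CIF = FOB price + freight + insurance
CIF = 83984.77 + 830.02 + 374.86 = 85189.65
Import duty = 85189.65 × 12.4% = 10563.52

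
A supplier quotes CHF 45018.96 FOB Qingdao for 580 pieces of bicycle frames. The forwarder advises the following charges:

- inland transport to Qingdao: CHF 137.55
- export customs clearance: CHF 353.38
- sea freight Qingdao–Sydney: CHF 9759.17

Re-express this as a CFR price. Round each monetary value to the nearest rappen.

CFR price: CHF 54778.13

Not relevant to the conversion: inland to port, export clearance — on the seller under both FOB and CFR; already in the FOB price and stays in the CFR price.
From FOB to CFR, the seller additionally bears: freight.
CFR price = 45018.96 + 9759.17 = 54778.13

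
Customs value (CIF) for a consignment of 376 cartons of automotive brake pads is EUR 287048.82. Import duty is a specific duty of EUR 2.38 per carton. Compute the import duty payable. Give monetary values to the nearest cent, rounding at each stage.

Import duty = 376 × 2.38 = 894.88

Import duty: EUR 894.88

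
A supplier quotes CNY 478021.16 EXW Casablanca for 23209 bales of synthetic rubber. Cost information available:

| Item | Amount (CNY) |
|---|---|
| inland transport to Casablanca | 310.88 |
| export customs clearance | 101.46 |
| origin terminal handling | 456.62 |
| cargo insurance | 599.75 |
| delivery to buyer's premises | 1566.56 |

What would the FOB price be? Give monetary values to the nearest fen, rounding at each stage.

FOB price: CNY 478890.12

Not relevant to the conversion: delivery, insurance — on the buyer under both terms; not part of either seller's price.
From EXW to FOB, the seller additionally bears: inland to port, export clearance, origin terminal.
FOB price = 478021.16 + 310.88 + 101.46 + 456.62 = 478890.12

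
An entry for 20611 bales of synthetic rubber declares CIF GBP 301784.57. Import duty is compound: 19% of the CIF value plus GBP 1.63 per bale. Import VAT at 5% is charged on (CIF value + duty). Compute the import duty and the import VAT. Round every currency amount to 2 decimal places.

Ad valorem component: 301784.57 × 19% = 57339.07
Specific component: 20611 × 1.63 = 33595.93
Import duty = 57339.07 + 33595.93 = 90935.00
VAT base = CIF + duty = 301784.57 + 90935.00 = 392719.57
Import VAT = 392719.57 × 5% = 19635.98

Import duty: GBP 90935.00; import VAT: GBP 19635.98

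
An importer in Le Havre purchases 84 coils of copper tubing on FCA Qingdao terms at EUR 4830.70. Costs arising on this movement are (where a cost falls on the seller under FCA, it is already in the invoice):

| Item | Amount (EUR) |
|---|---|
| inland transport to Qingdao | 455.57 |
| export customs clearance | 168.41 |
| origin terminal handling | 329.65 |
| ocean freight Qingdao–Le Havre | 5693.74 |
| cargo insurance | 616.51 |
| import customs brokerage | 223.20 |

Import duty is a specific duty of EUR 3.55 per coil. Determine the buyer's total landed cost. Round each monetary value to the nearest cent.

Total landed cost: EUR 11992.00

FCA: the seller delivers export-cleared goods to the carrier; the buyer bears costs from that point.
Already in the invoice (seller's account under FCA): inland to port, export clearance — exclude.
CIF value = FCA price + origin terminal + freight + insurance = 4830.70 + 329.65 + 5693.74 + 616.51 = 11470.60
Import duty = 84 × 3.55 = 298.20
Buyer bears: origin terminal 329.65 + freight 5693.74 + insurance 616.51 + brokerage 223.20 + duty 298.20 = 7161.30
Landed cost = invoice 4830.70 + 7161.30 = 11992.00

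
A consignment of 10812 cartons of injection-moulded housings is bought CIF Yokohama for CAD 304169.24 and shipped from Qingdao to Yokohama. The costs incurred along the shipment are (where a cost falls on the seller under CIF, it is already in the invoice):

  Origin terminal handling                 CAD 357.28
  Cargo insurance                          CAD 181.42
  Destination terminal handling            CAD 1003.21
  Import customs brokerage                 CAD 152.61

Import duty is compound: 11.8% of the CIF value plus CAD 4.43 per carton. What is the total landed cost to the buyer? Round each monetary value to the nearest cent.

Total landed cost: CAD 389114.19

CIF: the seller pays costs through ocean freight and marine insurance to the destination port.
Already in the invoice (seller's account under CIF): origin terminal, insurance — exclude.
The CIF price already equals the CIF value: 304169.24
Ad valorem component: 304169.24 × 11.8% = 35891.97
Specific component: 10812 × 4.43 = 47897.16
Import duty = 35891.97 + 47897.16 = 83789.13
Buyer bears: destination terminal 1003.21 + brokerage 152.61 + duty 83789.13 = 84944.95
Landed cost = invoice 304169.24 + 84944.95 = 389114.19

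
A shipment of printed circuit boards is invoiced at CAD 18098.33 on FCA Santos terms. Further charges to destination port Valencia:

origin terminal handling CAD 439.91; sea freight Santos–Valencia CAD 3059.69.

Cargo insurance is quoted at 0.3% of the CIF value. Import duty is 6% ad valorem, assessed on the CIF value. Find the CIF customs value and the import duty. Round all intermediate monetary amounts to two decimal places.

CIF value: CAD 21662.92; import duty: CAD 1299.78

Let C be the CIF value. C = FCA price + pre-shipment costs + freight + 0.3% × C
C − 0.3% × C = 18098.33 + 439.91 + 3059.69
0.997 × C = 21597.93
C = 21597.93 / 0.997 = 21662.92
Insurance premium = 0.3% × 21662.92 = 64.99
Import duty = 21662.92 × 6% = 1299.78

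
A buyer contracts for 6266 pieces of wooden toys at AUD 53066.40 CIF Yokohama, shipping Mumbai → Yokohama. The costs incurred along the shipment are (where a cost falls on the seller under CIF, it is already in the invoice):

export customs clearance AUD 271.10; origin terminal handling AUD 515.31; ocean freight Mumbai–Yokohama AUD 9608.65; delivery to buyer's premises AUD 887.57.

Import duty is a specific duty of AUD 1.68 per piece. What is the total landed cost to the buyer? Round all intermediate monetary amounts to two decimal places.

CIF: the seller pays costs through ocean freight and marine insurance to the destination port.
Already in the invoice (seller's account under CIF): export clearance, origin terminal, freight — exclude.
The CIF price already equals the CIF value: 53066.40
Import duty = 6266 × 1.68 = 10526.88
Buyer bears: delivery 887.57 + duty 10526.88 = 11414.45
Landed cost = invoice 53066.40 + 11414.45 = 64480.85

Total landed cost: AUD 64480.85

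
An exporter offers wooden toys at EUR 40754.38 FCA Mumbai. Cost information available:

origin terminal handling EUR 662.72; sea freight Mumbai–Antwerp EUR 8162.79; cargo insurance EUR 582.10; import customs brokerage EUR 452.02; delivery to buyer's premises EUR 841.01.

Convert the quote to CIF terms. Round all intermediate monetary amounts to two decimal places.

CIF price: EUR 50161.99

Not relevant to the conversion: brokerage, delivery — on the buyer under both terms; not part of either seller's price.
From FCA to CIF, the seller additionally bears: origin terminal, freight, insurance.
CIF price = 40754.38 + 662.72 + 8162.79 + 582.10 = 50161.99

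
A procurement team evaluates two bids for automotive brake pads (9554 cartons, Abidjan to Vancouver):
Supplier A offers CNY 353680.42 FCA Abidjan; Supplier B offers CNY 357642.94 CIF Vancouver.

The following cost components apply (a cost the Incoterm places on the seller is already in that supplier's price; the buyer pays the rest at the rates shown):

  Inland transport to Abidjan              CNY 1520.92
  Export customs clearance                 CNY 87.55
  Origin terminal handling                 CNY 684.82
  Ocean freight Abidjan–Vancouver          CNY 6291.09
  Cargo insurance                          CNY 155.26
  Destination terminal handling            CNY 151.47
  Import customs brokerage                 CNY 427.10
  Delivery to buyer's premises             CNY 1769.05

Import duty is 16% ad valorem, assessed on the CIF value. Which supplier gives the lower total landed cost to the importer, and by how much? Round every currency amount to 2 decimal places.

Supplier B is cheaper by CNY 3675.63

Supplier A (FCA):
CIF value = FCA price + origin terminal + freight + insurance = 353680.42 + 684.82 + 6291.09 + 155.26 = 360811.59
Import duty = 360811.59 × 16% = 57729.85
Buyer bears (A): 684.82 + 6291.09 + 155.26 + 151.47 + 427.10 + 1769.05 = 9478.79
Landed cost (A) = invoice 353680.42 + 9478.79 + duty 57729.85 = 420889.06
Supplier B (CIF):
The CIF price already equals the CIF value: 357642.94
Import duty = 357642.94 × 16% = 57222.87
Buyer bears (B): 151.47 + 427.10 + 1769.05 = 2347.62
Landed cost (B) = invoice 357642.94 + 2347.62 + duty 57222.87 = 417213.43
Difference = |420889.06 − 417213.43| = 3675.63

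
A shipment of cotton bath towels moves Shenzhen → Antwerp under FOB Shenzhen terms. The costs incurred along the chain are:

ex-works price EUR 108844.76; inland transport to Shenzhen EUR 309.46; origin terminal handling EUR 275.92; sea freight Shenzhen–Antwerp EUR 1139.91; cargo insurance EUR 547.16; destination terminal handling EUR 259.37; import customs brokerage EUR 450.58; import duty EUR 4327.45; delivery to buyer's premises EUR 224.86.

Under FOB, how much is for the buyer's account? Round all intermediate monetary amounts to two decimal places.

FOB: the seller bears costs until goods are on board at the origin port; the buyer bears freight, insurance and all costs thereafter.
Seller's account: goods 108844.76 + inland to port 309.46 + origin terminal 275.92 = 109430.14
Buyer's account: freight 1139.91 + insurance 547.16 + destination terminal 259.37 + brokerage 450.58 + duty 4327.45 + delivery 224.86 = 6949.33

Buyer's account: EUR 6949.33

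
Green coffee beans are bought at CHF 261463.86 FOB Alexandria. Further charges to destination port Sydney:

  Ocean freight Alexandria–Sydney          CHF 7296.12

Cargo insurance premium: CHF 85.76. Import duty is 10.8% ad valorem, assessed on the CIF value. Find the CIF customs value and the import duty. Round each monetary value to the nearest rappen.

CIF = FOB price + freight + insurance
CIF = 261463.86 + 7296.12 + 85.76 = 268845.74
Import duty = 268845.74 × 10.8% = 29035.34

CIF value: CHF 268845.74; import duty: CHF 29035.34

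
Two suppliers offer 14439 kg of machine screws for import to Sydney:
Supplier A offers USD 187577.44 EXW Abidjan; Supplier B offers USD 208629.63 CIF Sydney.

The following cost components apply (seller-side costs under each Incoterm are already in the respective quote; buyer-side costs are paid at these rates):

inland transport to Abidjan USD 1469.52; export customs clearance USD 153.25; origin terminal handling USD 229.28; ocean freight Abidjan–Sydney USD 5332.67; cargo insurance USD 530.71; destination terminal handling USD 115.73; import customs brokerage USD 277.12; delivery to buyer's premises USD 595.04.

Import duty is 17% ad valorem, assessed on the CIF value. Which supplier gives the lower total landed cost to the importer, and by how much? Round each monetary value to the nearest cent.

Supplier A is cheaper by USD 15604.01

Supplier A (EXW):
CIF value = EXW price + inland to port + export clearance + origin terminal + freight + insurance = 187577.44 + 1469.52 + 153.25 + 229.28 + 5332.67 + 530.71 = 195292.87
Import duty = 195292.87 × 17% = 33199.79
Buyer bears (A): 1469.52 + 153.25 + 229.28 + 5332.67 + 530.71 + 115.73 + 277.12 + 595.04 = 8703.32
Landed cost (A) = invoice 187577.44 + 8703.32 + duty 33199.79 = 229480.55
Supplier B (CIF):
The CIF price already equals the CIF value: 208629.63
Import duty = 208629.63 × 17% = 35467.04
Buyer bears (B): 115.73 + 277.12 + 595.04 = 987.89
Landed cost (B) = invoice 208629.63 + 987.89 + duty 35467.04 = 245084.56
Difference = |229480.55 − 245084.56| = 15604.01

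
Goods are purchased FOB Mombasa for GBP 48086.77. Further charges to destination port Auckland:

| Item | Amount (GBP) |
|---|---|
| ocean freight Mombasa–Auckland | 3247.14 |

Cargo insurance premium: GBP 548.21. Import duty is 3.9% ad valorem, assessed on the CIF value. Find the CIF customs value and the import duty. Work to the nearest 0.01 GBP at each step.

CIF = FOB price + freight + insurance
CIF = 48086.77 + 3247.14 + 548.21 = 51882.12
Import duty = 51882.12 × 3.9% = 2023.40

CIF value: GBP 51882.12; import duty: GBP 2023.40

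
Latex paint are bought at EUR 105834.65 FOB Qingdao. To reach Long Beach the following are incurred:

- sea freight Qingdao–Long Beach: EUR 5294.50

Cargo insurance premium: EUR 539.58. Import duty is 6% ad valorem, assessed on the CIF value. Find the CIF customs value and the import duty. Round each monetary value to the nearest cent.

CIF = FOB price + freight + insurance
CIF = 105834.65 + 5294.50 + 539.58 = 111668.73
Import duty = 111668.73 × 6% = 6700.12

CIF value: EUR 111668.73; import duty: EUR 6700.12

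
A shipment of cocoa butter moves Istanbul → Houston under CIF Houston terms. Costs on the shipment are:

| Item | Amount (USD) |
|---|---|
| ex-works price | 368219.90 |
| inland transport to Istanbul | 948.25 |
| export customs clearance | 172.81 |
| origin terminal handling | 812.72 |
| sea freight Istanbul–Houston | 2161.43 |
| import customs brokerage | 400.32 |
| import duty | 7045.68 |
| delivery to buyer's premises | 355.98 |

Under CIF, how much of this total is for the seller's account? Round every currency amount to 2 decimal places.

Seller's account: USD 372315.11

CIF: the seller pays costs through ocean freight and marine insurance to the destination port.
Seller's account: goods 368219.90 + inland to port 948.25 + export clearance 172.81 + origin terminal 812.72 + freight 2161.43 = 372315.11
Buyer's account: brokerage 400.32 + duty 7045.68 + delivery 355.98 = 7801.98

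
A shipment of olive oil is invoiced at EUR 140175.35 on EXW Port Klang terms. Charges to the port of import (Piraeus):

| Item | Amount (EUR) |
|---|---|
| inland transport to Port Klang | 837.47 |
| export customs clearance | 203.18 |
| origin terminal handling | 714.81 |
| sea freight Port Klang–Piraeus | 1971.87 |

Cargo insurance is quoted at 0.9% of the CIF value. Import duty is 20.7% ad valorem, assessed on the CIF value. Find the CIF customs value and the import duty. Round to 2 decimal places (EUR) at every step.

Let C be the CIF value. C = EXW price + pre-shipment costs + freight + 0.9% × C
C − 0.9% × C = 140175.35 + 837.47 + 203.18 + 714.81 + 1971.87
0.991 × C = 143902.68
C = 143902.68 / 0.991 = 145209.57
Insurance premium = 0.9% × 145209.57 = 1306.89
Import duty = 145209.57 × 20.7% = 30058.38

CIF value: EUR 145209.57; import duty: EUR 30058.38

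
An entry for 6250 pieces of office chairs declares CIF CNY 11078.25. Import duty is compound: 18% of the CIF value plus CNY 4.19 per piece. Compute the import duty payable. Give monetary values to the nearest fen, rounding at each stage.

Ad valorem component: 11078.25 × 18% = 1994.09
Specific component: 6250 × 4.19 = 26187.50
Import duty = 1994.09 + 26187.50 = 28181.59

Import duty: CNY 28181.59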